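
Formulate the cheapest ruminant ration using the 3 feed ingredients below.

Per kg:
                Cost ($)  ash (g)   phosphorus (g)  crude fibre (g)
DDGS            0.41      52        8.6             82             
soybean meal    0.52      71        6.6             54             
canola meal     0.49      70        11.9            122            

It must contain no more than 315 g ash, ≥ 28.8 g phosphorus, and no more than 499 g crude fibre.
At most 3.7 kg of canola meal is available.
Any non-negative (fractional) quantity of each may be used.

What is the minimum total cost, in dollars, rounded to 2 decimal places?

This is a linear program. Let x1 = kg of DDGS, x2 = kg of soybean meal, x3 = kg of canola meal.
Minimise 0.41x1 + 0.52x2 + 0.49x3 s.t.:
  52x1 + 71x2 + 70x3 ≤ 315   (ash)
  8.6x1 + 6.6x2 + 11.9x3 ≥ 28.8   (phosphorus)
  82x1 + 54x2 + 122x3 ≤ 499   (crude fibre)
  x3 ≤ 3.7
  x1, x2, x3 ≥ 0.
The minimum-cost mix takes nothing from DDGS, soybean meal — only canola meal. Binding constraint: phosphorus.
So canola meal = 2.42 kg.
Objective = 0.49·2.42 = 1.1858.

$1.19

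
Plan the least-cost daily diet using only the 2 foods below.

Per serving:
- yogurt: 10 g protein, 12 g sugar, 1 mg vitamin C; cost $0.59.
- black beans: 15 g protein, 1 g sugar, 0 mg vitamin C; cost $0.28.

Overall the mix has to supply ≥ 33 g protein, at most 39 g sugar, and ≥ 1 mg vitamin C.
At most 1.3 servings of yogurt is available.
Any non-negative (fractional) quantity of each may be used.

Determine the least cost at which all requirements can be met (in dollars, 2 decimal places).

Treat it as an LP. Let x1 = servings of yogurt, x2 = servings of black beans.
Minimise 0.59x1 + 0.28x2 s.t.:
  10x1 + 15x2 ≥ 33   (protein)
  12x1 + 1x2 ≤ 39   (sugar)
  1x1 ≥ 1   (vitamin C)
  x1 ≤ 1.3
  x1, x2 ≥ 0.
Both inputs are positive at the optimum. The protein and vitamin C requirements are met with equality.
Optimal quantities: yogurt = 1 serving, black beans = 1.533 servings.
Total cost: 0.59·1 + 0.28·1.533 = 1.0192.

$1.02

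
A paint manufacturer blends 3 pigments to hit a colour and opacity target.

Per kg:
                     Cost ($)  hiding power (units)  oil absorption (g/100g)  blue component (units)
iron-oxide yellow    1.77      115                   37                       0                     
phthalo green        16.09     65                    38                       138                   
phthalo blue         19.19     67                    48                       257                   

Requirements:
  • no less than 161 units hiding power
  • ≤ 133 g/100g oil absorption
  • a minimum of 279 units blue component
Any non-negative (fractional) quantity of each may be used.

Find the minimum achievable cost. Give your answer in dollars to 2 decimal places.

Set it up as a linear program. Let x1 = kg of iron-oxide yellow, x2 = kg of phthalo green, x3 = kg of phthalo blue.
Minimise 1.77x1 + 16.09x2 + 19.19x3 with:
  115x1 + 65x2 + 67x3 ≥ 161   (hiding power)
  37x1 + 38x2 + 48x3 ≤ 133   (oil absorption)
  138x2 + 257x3 ≥ 279   (blue component)
  x1, x2, x3 ≥ 0.
The cheapest feasible vertex uses only iron-oxide yellow, phthalo blue; phthalo green is not used. There the hiding power and blue component constraints are tight.
Optimal quantities: iron-oxide yellow = 0.76752 kg, phthalo blue = 1.0856 kg.
Total cost: 1.77·0.76752 + 19.19·1.0856 = 22.1912.

$22.19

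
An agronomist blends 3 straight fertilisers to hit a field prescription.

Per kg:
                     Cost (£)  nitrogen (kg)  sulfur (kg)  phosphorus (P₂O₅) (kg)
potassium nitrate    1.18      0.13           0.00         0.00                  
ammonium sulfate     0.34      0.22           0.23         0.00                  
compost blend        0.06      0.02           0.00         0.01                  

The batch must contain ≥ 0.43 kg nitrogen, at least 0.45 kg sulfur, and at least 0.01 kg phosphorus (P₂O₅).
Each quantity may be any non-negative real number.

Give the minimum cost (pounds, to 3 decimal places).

£0.725

Set it up as a linear program. Let x1 = kg of potassium nitrate, x2 = kg of ammonium sulfate, x3 = kg of compost blend.
Minimize 1.18x1 + 0.34x2 + 0.06x3 s.t.:
  0.13x1 + 0.22x2 + 0.02x3 ≥ 0.43   (nitrogen)
  0.23x2 ≥ 0.45   (sulfur)
  0.01x3 ≥ 0.01   (phosphorus (P₂O₅))
  x1, x2, x3 ≥ 0.
The optimal basis is {ammonium sulfate, compost blend}; potassium nitrate drops out. The sulfur and phosphorus (P₂O₅) requirements are met with equality.
Optimal quantities: ammonium sulfate = 1.957 kg, compost blend = 1 kg.
Hence cost = 0.34·1.957 + 0.06·1 = £0.72538.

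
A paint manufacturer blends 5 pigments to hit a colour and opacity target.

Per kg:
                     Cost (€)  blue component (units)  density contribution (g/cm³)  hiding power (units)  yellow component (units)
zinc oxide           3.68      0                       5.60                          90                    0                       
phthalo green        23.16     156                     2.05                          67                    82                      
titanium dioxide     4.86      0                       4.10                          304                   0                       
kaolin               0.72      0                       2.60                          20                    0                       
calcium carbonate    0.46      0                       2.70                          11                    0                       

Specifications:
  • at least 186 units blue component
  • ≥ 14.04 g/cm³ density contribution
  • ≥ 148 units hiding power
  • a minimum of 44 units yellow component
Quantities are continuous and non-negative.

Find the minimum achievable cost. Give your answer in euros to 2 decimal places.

Let x1 = kg of zinc oxide, x2 = kg of phthalo green, x3 = kg of titanium dioxide, x4 = kg of kaolin, x5 = kg of calcium carbonate.
min 3.68x1 + 23.16x2 + 4.86x3 + 0.72x4 + 0.46x5 with:
  156x2 ≥ 186   (blue component)
  5.6x1 + 2.05x2 + 4.1x3 + 2.6x4 + 2.7x5 ≥ 14.04   (density contribution)
  90x1 + 67x2 + 304x3 + 20x4 + 11x5 ≥ 148   (hiding power)
  82x2 ≥ 44   (yellow component)
  x1, x2, x3, x4, x5 ≥ 0.
At the optimum only phthalo green, titanium dioxide, calcium carbonate are positive (zinc oxide, kaolin = 0). Binding constraints: blue component, density contribution, hiding power.
That vertex is x2 = 1.1923, x3 = 0.072654, x5 = 4.1844.
Total cost: 23.16·1.1923 + 4.86·0.072654 + 0.46·4.1844 = 29.8916.

€29.89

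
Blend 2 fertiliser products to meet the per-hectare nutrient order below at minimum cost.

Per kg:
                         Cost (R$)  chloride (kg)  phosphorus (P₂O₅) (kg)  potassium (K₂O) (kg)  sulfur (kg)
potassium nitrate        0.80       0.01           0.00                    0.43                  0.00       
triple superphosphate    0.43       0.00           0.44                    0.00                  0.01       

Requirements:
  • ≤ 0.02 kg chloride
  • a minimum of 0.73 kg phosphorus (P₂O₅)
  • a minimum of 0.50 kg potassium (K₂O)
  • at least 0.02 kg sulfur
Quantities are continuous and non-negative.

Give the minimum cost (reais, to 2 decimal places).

R$1.79

This is a linear program. Let x1 = kg of potassium nitrate, x2 = kg of triple superphosphate.
min 0.8x1 + 0.43x2 s.t.:
  0.01x1 ≤ 0.02   (chloride)
  0.44x2 ≥ 0.73   (phosphorus (P₂O₅))
  0.43x1 ≥ 0.5   (potassium (K₂O))
  0.01x2 ≥ 0.02   (sulfur)
  x1, x2 ≥ 0.
Both inputs are positive at the optimum. There the potassium (K₂O) and sulfur constraints are tight.
Solving gives x1 = 1.163, x2 = 2.
Hence cost = 0.8·1.163 + 0.43·2 = R$1.7904.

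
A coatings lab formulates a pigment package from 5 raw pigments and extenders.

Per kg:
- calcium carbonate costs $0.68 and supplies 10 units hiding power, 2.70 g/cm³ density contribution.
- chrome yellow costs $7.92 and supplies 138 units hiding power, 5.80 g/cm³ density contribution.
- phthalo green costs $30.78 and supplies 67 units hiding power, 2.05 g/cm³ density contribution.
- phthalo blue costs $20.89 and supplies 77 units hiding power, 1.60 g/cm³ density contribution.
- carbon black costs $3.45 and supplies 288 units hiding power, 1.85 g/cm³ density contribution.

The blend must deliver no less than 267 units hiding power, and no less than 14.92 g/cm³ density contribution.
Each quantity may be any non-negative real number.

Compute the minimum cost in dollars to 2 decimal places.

Let x1 = kg of calcium carbonate, x2 = kg of chrome yellow, x3 = kg of phthalo green, x4 = kg of phthalo blue, x5 = kg of carbon black.
min 0.68x1 + 7.92x2 + 30.78x3 + 20.89x4 + 3.45x5 with:
  10x1 + 138x2 + 67x3 + 77x4 + 288x5 ≥ 267   (hiding power)
  2.7x1 + 5.8x2 + 2.05x3 + 1.6x4 + 1.85x5 ≥ 14.92   (density contribution)
  x1, x2, x3, x4, x5 ≥ 0.
The cheapest feasible vertex uses only calcium carbonate, carbon black; chrome yellow, phthalo green, phthalo blue are not used. There the hiding power and density contribution constraints are tight.
That vertex is x1 = 5.0099, x5 = 0.75313.
Objective = 0.68·5.0099 + 3.45·0.75313 = 6.00503.

$6.01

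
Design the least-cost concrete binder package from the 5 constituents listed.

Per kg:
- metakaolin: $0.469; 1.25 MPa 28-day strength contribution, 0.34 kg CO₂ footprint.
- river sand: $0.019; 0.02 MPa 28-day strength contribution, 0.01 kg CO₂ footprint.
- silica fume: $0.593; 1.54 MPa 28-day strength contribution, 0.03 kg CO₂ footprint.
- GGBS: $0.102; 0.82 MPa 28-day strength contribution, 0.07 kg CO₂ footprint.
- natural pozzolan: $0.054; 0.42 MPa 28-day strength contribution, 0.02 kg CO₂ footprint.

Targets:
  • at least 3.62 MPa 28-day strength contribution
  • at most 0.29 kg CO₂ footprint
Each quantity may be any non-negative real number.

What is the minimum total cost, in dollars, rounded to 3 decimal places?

$0.452

Let x1 = kg of metakaolin, x2 = kg of river sand, x3 = kg of silica fume, x4 = kg of GGBS, x5 = kg of natural pozzolan.
Minimize 0.469x1 + 0.019x2 + 0.593x3 + 0.102x4 + 0.054x5 s.t.:
  1.25x1 + 0.02x2 + 1.54x3 + 0.82x4 + 0.42x5 ≥ 3.62   (28-day strength contribution)
  0.34x1 + 0.01x2 + 0.03x3 + 0.07x4 + 0.02x5 ≤ 0.29   (CO₂ footprint)
  x1, x2, x3, x4, x5 ≥ 0.
The optimal basis is {GGBS, natural pozzolan}; metakaolin, river sand, silica fume drop out. Binding constraints: 28-day strength contribution and CO₂ footprint.
Solving gives x4 = 3.8, x5 = 1.2.
Objective = 0.102·3.8 + 0.054·1.2 = 0.45240.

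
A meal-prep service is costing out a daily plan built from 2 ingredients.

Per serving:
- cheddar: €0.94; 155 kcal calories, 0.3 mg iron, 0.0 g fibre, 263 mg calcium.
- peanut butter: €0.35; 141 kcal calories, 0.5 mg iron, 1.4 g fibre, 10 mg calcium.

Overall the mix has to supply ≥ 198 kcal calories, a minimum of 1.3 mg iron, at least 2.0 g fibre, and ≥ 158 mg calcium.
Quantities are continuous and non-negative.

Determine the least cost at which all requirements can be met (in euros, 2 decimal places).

Set it up as a linear program. Let x1 = servings of cheddar, x2 = servings of peanut butter.
min 0.94x1 + 0.35x2 with:
  155x1 + 141x2 ≥ 198   (calories)
  0.3x1 + 0.5x2 ≥ 1.3   (iron)
  1.4x2 ≥ 2   (fibre)
  263x1 + 10x2 ≥ 158   (calcium)
  x1, x2 ≥ 0.
Both inputs are positive at the optimum. Binding constraints: iron and calcium.
So cheddar = 0.5136 servings, peanut butter = 2.292 servings.
Hence cost = 0.94·0.5136 + 0.35·2.292 = €1.28498.

€1.28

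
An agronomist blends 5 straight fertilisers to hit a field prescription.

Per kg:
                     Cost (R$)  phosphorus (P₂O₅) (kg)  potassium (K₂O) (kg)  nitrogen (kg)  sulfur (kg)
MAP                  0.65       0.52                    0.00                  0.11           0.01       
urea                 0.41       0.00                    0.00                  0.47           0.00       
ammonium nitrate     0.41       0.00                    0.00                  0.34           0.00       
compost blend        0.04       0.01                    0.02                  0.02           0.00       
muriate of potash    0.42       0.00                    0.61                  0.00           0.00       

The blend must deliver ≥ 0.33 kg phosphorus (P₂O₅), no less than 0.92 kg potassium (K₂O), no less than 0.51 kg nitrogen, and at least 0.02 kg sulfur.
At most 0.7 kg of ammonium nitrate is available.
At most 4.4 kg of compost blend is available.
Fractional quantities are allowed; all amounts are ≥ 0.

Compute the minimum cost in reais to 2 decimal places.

R$2.19

This is a linear program. Let x1 = kg of MAP, x2 = kg of urea, x3 = kg of ammonium nitrate, x4 = kg of compost blend, x5 = kg of muriate of potash.
Minimise 0.65x1 + 0.41x2 + 0.41x3 + 0.04x4 + 0.42x5 with:
  0.52x1 + 0.01x4 ≥ 0.33   (phosphorus (P₂O₅))
  0.02x4 + 0.61x5 ≥ 0.92   (potassium (K₂O))
  0.11x1 + 0.47x2 + 0.34x3 + 0.02x4 ≥ 0.51   (nitrogen)
  0.01x1 ≥ 0.02   (sulfur)
  x3 ≤ 0.7
  x4 ≤ 4.4
  x1, x2, x3, x4, x5 ≥ 0.
The minimum-cost mix takes nothing from ammonium nitrate, compost blend — only MAP, urea, muriate of potash. There the potassium (K₂O), nitrogen, sulfur constraints are tight.
So MAP = 2 kg, urea = 0.617 kg, muriate of potash = 1.508 kg.
Cost = 0.65·2 + 0.41·0.617 + 0.42·1.508 = 2.1863.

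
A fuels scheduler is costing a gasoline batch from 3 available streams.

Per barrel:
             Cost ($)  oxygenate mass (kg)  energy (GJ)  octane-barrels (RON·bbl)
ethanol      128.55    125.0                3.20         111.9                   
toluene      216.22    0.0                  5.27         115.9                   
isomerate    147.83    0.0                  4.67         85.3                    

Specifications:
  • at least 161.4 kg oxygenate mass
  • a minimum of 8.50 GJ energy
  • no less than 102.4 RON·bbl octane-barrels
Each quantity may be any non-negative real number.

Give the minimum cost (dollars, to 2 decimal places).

This is a linear program. Let x1 = barrels of ethanol, x2 = barrels of toluene, x3 = barrels of isomerate.
Minimize 128.55x1 + 216.22x2 + 147.83x3 s.t.:
  125x1 ≥ 161.4   (oxygenate mass)
  3.2x1 + 5.27x2 + 4.67x3 ≥ 8.5   (energy)
  111.9x1 + 115.9x2 + 85.3x3 ≥ 102.4   (octane-barrels)
  x1, x2, x3 ≥ 0.
At the optimum only ethanol, isomerate are positive (toluene = 0). Binding constraints: oxygenate mass and energy.
So ethanol = 1.2912 barrels, isomerate = 0.93537 barrels.
Total cost: 128.55·1.2912 + 147.83·0.93537 = 304.2595.

$304.26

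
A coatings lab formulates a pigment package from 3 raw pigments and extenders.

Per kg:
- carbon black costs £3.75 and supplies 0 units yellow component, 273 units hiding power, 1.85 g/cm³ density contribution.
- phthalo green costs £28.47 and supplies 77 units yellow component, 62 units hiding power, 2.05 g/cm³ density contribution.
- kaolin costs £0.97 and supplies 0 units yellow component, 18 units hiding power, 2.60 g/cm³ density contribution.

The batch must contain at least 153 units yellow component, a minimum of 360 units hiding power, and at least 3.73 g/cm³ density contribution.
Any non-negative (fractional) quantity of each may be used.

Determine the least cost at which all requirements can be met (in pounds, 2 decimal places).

£59.82

Let x1 = kg of carbon black, x2 = kg of phthalo green, x3 = kg of kaolin.
min 3.75x1 + 28.47x2 + 0.97x3 subject to:
  77x2 ≥ 153   (yellow component)
  273x1 + 62x2 + 18x3 ≥ 360   (hiding power)
  1.85x1 + 2.05x2 + 2.6x3 ≥ 3.73   (density contribution)
  x1, x2, x3 ≥ 0.
At the optimum only carbon black, phthalo green are positive (kaolin = 0). Binding constraints: yellow component and hiding power.
Solving gives x1 = 0.8674, x2 = 1.987.
Total cost: 3.75·0.8674 + 28.47·1.987 = 59.8226.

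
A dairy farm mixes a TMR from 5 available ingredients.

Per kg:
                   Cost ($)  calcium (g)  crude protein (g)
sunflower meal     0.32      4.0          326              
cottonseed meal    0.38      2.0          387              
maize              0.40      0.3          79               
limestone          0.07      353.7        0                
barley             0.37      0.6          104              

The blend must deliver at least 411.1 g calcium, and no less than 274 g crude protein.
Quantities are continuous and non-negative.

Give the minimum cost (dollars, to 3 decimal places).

$0.350

Let x1 = kg of sunflower meal, x2 = kg of cottonseed meal, x3 = kg of maize, x4 = kg of limestone, x5 = kg of barley.
Minimize 0.32x1 + 0.38x2 + 0.4x3 + 0.07x4 + 0.37x5 subject to:
  4x1 + 2x2 + 0.3x3 + 353.7x4 + 0.6x5 ≥ 411.1   (calcium)
  326x1 + 387x2 + 79x3 + 104x5 ≥ 274   (crude protein)
  x1, x2, x3, x4, x5 ≥ 0.
The optimal basis is {sunflower meal, limestone}; cottonseed meal, maize, barley drop out. Binding constraints: calcium and crude protein.
Solving gives x1 = 0.8405, x4 = 1.153.
Cost = 0.32·0.8405 + 0.07·1.153 = 0.34967.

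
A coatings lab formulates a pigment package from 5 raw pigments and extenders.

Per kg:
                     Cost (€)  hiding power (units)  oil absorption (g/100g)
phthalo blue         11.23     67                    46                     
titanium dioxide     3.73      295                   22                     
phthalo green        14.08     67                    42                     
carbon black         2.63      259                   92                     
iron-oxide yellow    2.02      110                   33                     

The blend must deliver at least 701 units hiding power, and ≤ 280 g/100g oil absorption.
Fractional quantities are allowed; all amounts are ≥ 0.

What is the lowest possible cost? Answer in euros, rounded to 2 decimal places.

€7.12

This is a linear program. Let x1 = kg of phthalo blue, x2 = kg of titanium dioxide, x3 = kg of phthalo green, x4 = kg of carbon black, x5 = kg of iron-oxide yellow.
Minimise 11.23x1 + 3.73x2 + 14.08x3 + 2.63x4 + 2.02x5 with:
  67x1 + 295x2 + 67x3 + 259x4 + 110x5 ≥ 701   (hiding power)
  46x1 + 22x2 + 42x3 + 92x4 + 33x5 ≤ 280   (oil absorption)
  x1, x2, x3, x4, x5 ≥ 0.
The optimal basis is {carbon black}; phthalo blue, titanium dioxide, phthalo green, iron-oxide yellow drop out. Binding constraint: hiding power.
So carbon black = 2.707 kg.
Hence cost = 2.63·2.707 = €7.1194.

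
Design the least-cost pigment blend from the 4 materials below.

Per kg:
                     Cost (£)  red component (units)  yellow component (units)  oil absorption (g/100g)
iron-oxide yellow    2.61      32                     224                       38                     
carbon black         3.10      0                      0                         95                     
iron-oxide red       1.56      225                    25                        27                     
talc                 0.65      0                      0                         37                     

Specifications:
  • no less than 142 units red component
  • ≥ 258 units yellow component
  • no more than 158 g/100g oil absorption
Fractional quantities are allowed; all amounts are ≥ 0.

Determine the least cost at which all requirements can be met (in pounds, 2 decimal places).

Treat it as an LP. Let x1 = kg of iron-oxide yellow, x2 = kg of carbon black, x3 = kg of iron-oxide red, x4 = kg of talc.
Minimize 2.61x1 + 3.1x2 + 1.56x3 + 0.65x4 subject to:
  32x1 + 225x3 ≥ 142   (red component)
  224x1 + 25x3 ≥ 258   (yellow component)
  38x1 + 95x2 + 27x3 + 37x4 ≤ 158   (oil absorption)
  x1, x2, x3, x4 ≥ 0.
The cheapest feasible vertex uses only iron-oxide yellow, iron-oxide red; carbon black, talc are not used. There the red component and yellow component constraints are tight.
Solving gives x1 = 1.099, x3 = 0.4748.
Total cost: 2.61·1.099 + 1.56·0.4748 = 3.6091.

£3.61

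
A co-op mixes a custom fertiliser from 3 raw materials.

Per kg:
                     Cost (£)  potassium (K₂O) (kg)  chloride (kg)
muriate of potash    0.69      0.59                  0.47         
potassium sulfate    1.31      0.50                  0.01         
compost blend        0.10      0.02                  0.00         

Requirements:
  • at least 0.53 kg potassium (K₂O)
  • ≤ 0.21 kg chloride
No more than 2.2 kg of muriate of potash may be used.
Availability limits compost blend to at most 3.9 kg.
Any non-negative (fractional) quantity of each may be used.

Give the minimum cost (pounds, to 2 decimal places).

£1.02

This is a linear program. Let x1 = kg of muriate of potash, x2 = kg of potassium sulfate, x3 = kg of compost blend.
Minimise 0.69x1 + 1.31x2 + 0.1x3 s.t.:
  0.59x1 + 0.5x2 + 0.02x3 ≥ 0.53   (potassium (K₂O))
  0.47x1 + 0.01x2 ≤ 0.21   (chloride)
  x1 ≤ 2.2
  x3 ≤ 3.9
  x1, x2, x3 ≥ 0.
The cheapest feasible vertex uses only muriate of potash, potassium sulfate; compost blend is not used. The potassium (K₂O) and chloride requirements are met with equality.
That vertex is x1 = 0.4352, x2 = 0.5465.
Hence cost = 0.69·0.4352 + 1.31·0.5465 = £1.0162.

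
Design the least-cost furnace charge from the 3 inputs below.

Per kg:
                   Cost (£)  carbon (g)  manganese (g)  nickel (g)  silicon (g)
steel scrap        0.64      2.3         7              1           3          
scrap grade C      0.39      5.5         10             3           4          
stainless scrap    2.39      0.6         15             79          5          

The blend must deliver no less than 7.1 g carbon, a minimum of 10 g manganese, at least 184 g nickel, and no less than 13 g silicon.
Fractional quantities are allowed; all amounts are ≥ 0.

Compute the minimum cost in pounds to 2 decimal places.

This is a linear program. Let x1 = kg of steel scrap, x2 = kg of scrap grade C, x3 = kg of stainless scrap.
Minimise 0.64x1 + 0.39x2 + 2.39x3 s.t.:
  2.3x1 + 5.5x2 + 0.6x3 ≥ 7.1   (carbon)
  7x1 + 10x2 + 15x3 ≥ 10   (manganese)
  1x1 + 3x2 + 79x3 ≥ 184   (nickel)
  3x1 + 4x2 + 5x3 ≥ 13   (silicon)
  x1, x2, x3 ≥ 0.
At the optimum only scrap grade C, stainless scrap are positive (steel scrap = 0). There the carbon and nickel constraints are tight.
Optimal quantities: scrap grade C = 1.041 kg, stainless scrap = 2.29 kg.
Cost = 0.39·1.041 + 2.39·2.29 = 5.8791.

£5.88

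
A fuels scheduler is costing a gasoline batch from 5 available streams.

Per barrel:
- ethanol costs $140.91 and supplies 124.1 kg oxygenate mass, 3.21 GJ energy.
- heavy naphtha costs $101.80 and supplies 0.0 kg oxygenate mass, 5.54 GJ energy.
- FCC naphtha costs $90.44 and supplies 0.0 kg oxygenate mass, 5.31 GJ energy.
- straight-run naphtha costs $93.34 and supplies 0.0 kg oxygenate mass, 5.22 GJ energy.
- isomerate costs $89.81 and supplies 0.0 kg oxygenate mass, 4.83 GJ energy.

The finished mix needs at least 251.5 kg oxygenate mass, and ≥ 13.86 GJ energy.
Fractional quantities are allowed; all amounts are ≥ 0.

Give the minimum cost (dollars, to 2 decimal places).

$410.83

Let x1 = barrels of ethanol, x2 = barrels of heavy naphtha, x3 = barrels of FCC naphtha, x4 = barrels of straight-run naphtha, x5 = barrels of isomerate.
Minimize 140.91x1 + 101.8x2 + 90.44x3 + 93.34x4 + 89.81x5 with:
  124.1x1 ≥ 251.5   (oxygenate mass)
  3.21x1 + 5.54x2 + 5.31x3 + 5.22x4 + 4.83x5 ≥ 13.86   (energy)
  x1, x2, x3, x4, x5 ≥ 0.
The optimal basis is {ethanol, FCC naphtha}; heavy naphtha, straight-run naphtha, isomerate drop out. Binding constraints: oxygenate mass and energy.
That vertex is x1 = 2.02659, x3 = 1.38505.
Objective = 140.91·2.02659 + 90.44·1.38505 = 410.8307.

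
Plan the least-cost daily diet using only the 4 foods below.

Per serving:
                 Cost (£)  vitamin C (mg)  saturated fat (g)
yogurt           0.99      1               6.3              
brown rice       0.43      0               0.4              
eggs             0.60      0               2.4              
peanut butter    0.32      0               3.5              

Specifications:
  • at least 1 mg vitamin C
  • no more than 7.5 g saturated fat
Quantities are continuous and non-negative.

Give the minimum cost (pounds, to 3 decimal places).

£0.990

Let x1 = servings of yogurt, x2 = servings of brown rice, x3 = servings of eggs, x4 = servings of peanut butter.
min 0.99x1 + 0.43x2 + 0.6x3 + 0.32x4 s.t.:
  1x1 ≥ 1   (vitamin C)
  6.3x1 + 0.4x2 + 2.4x3 + 3.5x4 ≤ 7.5   (saturated fat)
  x1, x2, x3, x4 ≥ 0.
The cheapest feasible vertex uses only yogurt; brown rice, eggs, peanut butter are not used. There the vitamin C constraint is tight.
Solving gives x1 = 1.
Hence cost = 0.99·1 = £0.99000.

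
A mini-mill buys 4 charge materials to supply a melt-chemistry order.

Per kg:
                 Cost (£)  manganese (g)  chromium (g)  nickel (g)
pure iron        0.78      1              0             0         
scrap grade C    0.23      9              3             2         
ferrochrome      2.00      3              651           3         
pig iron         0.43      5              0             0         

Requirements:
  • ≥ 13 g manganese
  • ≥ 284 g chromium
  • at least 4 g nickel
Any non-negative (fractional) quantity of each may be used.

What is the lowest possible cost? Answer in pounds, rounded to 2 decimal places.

Set it up as a linear program. Let x1 = kg of pure iron, x2 = kg of scrap grade C, x3 = kg of ferrochrome, x4 = kg of pig iron.
Minimize 0.78x1 + 0.23x2 + 2x3 + 0.43x4 subject to:
  1x1 + 9x2 + 3x3 + 5x4 ≥ 13   (manganese)
  3x2 + 651x3 ≥ 284   (chromium)
  2x2 + 3x3 ≥ 4   (nickel)
  x1, x2, x3, x4 ≥ 0.
The minimum-cost mix takes nothing from pure iron, pig iron — only scrap grade C, ferrochrome. Binding constraints: chromium and nickel.
So scrap grade C = 1.355 kg, ferrochrome = 0.43 kg.
Total cost: 0.23·1.355 + 2·0.43 = 1.1717.

£1.17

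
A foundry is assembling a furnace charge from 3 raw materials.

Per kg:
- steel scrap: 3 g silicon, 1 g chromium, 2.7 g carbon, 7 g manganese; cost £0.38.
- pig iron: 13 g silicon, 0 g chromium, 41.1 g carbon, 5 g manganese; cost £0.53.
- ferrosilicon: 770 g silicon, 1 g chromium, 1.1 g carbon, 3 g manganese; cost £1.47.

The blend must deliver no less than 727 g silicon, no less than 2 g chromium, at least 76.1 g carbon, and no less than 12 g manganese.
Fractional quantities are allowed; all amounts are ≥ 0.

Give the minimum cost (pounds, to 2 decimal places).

£2.68

Let x1 = kg of steel scrap, x2 = kg of pig iron, x3 = kg of ferrosilicon.
Minimise 0.38x1 + 0.53x2 + 1.47x3 subject to:
  3x1 + 13x2 + 770x3 ≥ 727   (silicon)
  1x1 + 1x3 ≥ 2   (chromium)
  2.7x1 + 41.1x2 + 1.1x3 ≥ 76.1   (carbon)
  7x1 + 5x2 + 3x3 ≥ 12   (manganese)
  x1, x2, x3 ≥ 0.
The optimal mix uses every input. Binding constraints: silicon, chromium, carbon.
That vertex is x1 = 1.09, x2 = 1.756, x3 = 0.9103.
Total cost: 0.38·1.09 + 0.53·1.756 + 1.47·0.9103 = 2.6830.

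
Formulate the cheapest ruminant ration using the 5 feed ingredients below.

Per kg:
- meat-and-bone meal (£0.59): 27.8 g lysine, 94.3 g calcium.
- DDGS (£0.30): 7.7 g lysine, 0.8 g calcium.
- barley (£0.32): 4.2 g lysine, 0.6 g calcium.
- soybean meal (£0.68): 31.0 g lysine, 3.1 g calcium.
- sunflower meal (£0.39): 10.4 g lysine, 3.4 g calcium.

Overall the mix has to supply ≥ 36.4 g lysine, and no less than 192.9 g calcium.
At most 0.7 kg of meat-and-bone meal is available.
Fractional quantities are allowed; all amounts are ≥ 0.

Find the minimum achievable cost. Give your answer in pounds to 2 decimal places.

£14.97

Let x1 = kg of meat-and-bone meal, x2 = kg of DDGS, x3 = kg of barley, x4 = kg of soybean meal, x5 = kg of sunflower meal.
min 0.59x1 + 0.3x2 + 0.32x3 + 0.68x4 + 0.39x5 with:
  27.8x1 + 7.7x2 + 4.2x3 + 31x4 + 10.4x5 ≥ 36.4   (lysine)
  94.3x1 + 0.8x2 + 0.6x3 + 3.1x4 + 3.4x5 ≥ 192.9   (calcium)
  x1 ≤ 0.7
  x1, x2, x3, x4, x5 ≥ 0.
At the optimum only meat-and-bone meal, sunflower meal are positive (DDGS, barley, soybean meal = 0). The calcium and the meat-and-bone meal cap requirements are met with equality.
That vertex is x1 = 0.7, x5 = 37.32.
Objective = 0.59·0.7 + 0.39·37.32 = 14.9678.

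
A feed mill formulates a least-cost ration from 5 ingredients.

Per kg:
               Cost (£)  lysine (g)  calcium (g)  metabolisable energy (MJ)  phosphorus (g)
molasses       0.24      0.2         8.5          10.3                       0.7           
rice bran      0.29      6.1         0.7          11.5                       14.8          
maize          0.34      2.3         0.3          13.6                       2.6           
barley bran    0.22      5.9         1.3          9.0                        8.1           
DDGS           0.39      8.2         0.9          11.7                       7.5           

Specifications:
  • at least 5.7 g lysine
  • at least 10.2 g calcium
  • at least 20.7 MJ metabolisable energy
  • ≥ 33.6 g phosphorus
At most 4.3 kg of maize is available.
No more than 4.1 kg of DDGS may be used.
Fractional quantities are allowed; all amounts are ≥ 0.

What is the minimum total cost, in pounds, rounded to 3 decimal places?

Treat it as an LP. Let x1 = kg of molasses, x2 = kg of rice bran, x3 = kg of maize, x4 = kg of barley bran, x5 = kg of DDGS.
min 0.24x1 + 0.29x2 + 0.34x3 + 0.22x4 + 0.39x5 s.t.:
  0.2x1 + 6.1x2 + 2.3x3 + 5.9x4 + 8.2x5 ≥ 5.7   (lysine)
  8.5x1 + 0.7x2 + 0.3x3 + 1.3x4 + 0.9x5 ≥ 10.2   (calcium)
  10.3x1 + 11.5x2 + 13.6x3 + 9x4 + 11.7x5 ≥ 20.7   (metabolisable energy)
  0.7x1 + 14.8x2 + 2.6x3 + 8.1x4 + 7.5x5 ≥ 33.6   (phosphorus)
  x3 ≤ 4.3
  x5 ≤ 4.1
  x1, x2, x3, x4, x5 ≥ 0.
The cheapest feasible vertex uses only molasses, rice bran; maize, barley bran, DDGS are not used. The calcium and phosphorus requirements are met with equality.
Solving gives x1 = 1.017, x2 = 2.2222.
Hence cost = 0.24·1.017 + 0.29·2.2222 = £0.88852.

£0.889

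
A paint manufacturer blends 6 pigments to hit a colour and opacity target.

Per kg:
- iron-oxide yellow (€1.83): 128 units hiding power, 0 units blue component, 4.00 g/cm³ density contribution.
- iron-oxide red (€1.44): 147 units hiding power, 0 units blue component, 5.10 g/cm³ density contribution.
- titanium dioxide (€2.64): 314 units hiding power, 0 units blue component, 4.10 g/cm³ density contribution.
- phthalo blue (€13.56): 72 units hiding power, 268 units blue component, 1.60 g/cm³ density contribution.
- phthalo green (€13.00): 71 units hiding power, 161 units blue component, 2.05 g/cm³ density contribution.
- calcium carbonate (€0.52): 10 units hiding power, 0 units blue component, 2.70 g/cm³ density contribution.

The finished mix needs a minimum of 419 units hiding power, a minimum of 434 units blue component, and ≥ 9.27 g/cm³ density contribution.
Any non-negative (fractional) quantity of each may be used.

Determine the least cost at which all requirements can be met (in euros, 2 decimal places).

Let x1 = kg of iron-oxide yellow, x2 = kg of iron-oxide red, x3 = kg of titanium dioxide, x4 = kg of phthalo blue, x5 = kg of phthalo green, x6 = kg of calcium carbonate.
min 1.83x1 + 1.44x2 + 2.64x3 + 13.56x4 + 13x5 + 0.52x6 subject to:
  128x1 + 147x2 + 314x3 + 72x4 + 71x5 + 10x6 ≥ 419   (hiding power)
  268x4 + 161x5 ≥ 434   (blue component)
  4x1 + 5.1x2 + 4.1x3 + 1.6x4 + 2.05x5 + 2.7x6 ≥ 9.27   (density contribution)
  x1, x2, x3, x4, x5, x6 ≥ 0.
The cheapest feasible vertex uses only iron-oxide red, titanium dioxide, phthalo blue; iron-oxide yellow, phthalo green, calcium carbonate are not used. The hiding power, blue component, density contribution requirements are met with equality.
Optimal quantities: iron-oxide red = 0.85846 kg, titanium dioxide = 0.56118 kg, phthalo blue = 1.6194 kg.
Objective = 1.44·0.85846 + 2.64·0.56118 + 13.56·1.6194 = 24.6768.

€24.68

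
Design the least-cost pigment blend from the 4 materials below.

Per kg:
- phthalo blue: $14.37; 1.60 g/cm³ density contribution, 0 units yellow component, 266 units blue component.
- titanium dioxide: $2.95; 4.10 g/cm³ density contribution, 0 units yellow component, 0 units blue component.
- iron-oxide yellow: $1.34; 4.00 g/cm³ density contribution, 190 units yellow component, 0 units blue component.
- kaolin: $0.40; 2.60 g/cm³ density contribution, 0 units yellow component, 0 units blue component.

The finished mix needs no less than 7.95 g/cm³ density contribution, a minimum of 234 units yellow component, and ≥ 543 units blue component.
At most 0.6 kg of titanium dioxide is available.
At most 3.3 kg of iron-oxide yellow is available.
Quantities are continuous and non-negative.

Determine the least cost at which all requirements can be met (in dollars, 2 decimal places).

Let x1 = kg of phthalo blue, x2 = kg of titanium dioxide, x3 = kg of iron-oxide yellow, x4 = kg of kaolin.
min 14.37x1 + 2.95x2 + 1.34x3 + 0.4x4 subject to:
  1.6x1 + 4.1x2 + 4x3 + 2.6x4 ≥ 7.95   (density contribution)
  190x3 ≥ 234   (yellow component)
  266x1 ≥ 543   (blue component)
  x2 ≤ 0.6
  x3 ≤ 3.3
  x1, x2, x3, x4 ≥ 0.
The cheapest feasible vertex uses only phthalo blue, iron-oxide yellow; titanium dioxide, kaolin are not used. Binding constraints: yellow component and blue component.
Solving gives x1 = 2.041, x3 = 1.232.
Objective = 14.37·2.041 + 1.34·1.232 = 30.9801.

$30.98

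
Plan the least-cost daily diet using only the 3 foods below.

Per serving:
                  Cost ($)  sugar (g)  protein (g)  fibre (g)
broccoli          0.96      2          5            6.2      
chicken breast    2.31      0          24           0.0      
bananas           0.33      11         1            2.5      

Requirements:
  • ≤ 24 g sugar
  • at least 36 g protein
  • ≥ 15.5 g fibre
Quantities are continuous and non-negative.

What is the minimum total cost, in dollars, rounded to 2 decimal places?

$4.66

Let x1 = servings of broccoli, x2 = servings of chicken breast, x3 = servings of bananas.
Minimise 0.96x1 + 2.31x2 + 0.33x3 subject to:
  2x1 + 11x3 ≤ 24   (sugar)
  5x1 + 24x2 + 1x3 ≥ 36   (protein)
  6.2x1 + 2.5x3 ≥ 15.5   (fibre)
  x1, x2, x3 ≥ 0.
At the optimum only broccoli, chicken breast are positive (bananas = 0). Binding constraints: protein and fibre.
That vertex is x1 = 2.5, x2 = 0.9792.
Objective = 0.96·2.5 + 2.31·0.9792 = 4.6620.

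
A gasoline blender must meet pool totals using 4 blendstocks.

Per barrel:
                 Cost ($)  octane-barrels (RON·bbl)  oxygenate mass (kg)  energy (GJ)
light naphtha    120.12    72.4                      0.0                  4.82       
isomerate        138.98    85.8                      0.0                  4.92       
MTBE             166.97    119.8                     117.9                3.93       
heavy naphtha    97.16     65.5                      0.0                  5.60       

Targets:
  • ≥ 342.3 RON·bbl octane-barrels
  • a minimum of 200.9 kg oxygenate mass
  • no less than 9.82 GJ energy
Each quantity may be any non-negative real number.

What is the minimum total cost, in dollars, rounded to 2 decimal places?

This is a linear program. Let x1 = barrels of light naphtha, x2 = barrels of isomerate, x3 = barrels of MTBE, x4 = barrels of heavy naphtha.
min 120.12x1 + 138.98x2 + 166.97x3 + 97.16x4 subject to:
  72.4x1 + 85.8x2 + 119.8x3 + 65.5x4 ≥ 342.3   (octane-barrels)
  117.9x3 ≥ 200.9   (oxygenate mass)
  4.82x1 + 4.92x2 + 3.93x3 + 5.6x4 ≥ 9.82   (energy)
  x1, x2, x3, x4 ≥ 0.
The optimal basis is {MTBE}; light naphtha, isomerate, heavy naphtha drop out. There the octane-barrels constraint is tight.
Solving gives x3 = 2.8573.
Total cost: 166.97·2.8573 = 477.0834.

$477.08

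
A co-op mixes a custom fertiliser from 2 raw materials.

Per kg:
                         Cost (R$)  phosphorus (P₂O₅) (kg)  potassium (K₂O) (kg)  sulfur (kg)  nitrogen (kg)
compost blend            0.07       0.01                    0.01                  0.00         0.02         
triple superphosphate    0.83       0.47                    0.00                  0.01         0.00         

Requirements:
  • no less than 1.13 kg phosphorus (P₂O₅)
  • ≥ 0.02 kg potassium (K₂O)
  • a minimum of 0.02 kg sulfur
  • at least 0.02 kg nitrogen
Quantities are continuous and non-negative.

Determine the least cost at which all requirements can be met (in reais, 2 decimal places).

R$2.10

Let x1 = kg of compost blend, x2 = kg of triple superphosphate.
Minimise 0.07x1 + 0.83x2 s.t.:
  0.01x1 + 0.47x2 ≥ 1.13   (phosphorus (P₂O₅))
  0.01x1 ≥ 0.02   (potassium (K₂O))
  0.01x2 ≥ 0.02   (sulfur)
  0.02x1 ≥ 0.02   (nitrogen)
  x1, x2 ≥ 0.
Both inputs are positive at the optimum. The phosphorus (P₂O₅) and potassium (K₂O) requirements are met with equality.
That vertex is x1 = 2, x2 = 2.362.
Objective = 0.07·2 + 0.83·2.362 = 2.1005.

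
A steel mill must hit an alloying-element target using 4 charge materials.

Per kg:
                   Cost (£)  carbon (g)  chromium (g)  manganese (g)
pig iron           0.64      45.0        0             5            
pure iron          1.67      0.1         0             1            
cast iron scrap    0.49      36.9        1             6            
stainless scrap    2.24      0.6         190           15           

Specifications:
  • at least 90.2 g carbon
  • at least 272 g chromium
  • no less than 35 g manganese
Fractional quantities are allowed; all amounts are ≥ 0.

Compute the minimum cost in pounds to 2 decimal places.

Treat it as an LP. Let x1 = kg of pig iron, x2 = kg of pure iron, x3 = kg of cast iron scrap, x4 = kg of stainless scrap.
Minimise 0.64x1 + 1.67x2 + 0.49x3 + 2.24x4 s.t.:
  45x1 + 0.1x2 + 36.9x3 + 0.6x4 ≥ 90.2   (carbon)
  1x3 + 190x4 ≥ 272   (chromium)
  5x1 + 1x2 + 6x3 + 15x4 ≥ 35   (manganese)
  x1, x2, x3, x4 ≥ 0.
The minimum-cost mix takes nothing from pig iron, pure iron — only cast iron scrap, stainless scrap. The carbon and chromium requirements are met with equality.
Solving gives x3 = 2.421, x4 = 1.419.
Objective = 0.49·2.421 + 2.24·1.419 = 4.3649.

£4.36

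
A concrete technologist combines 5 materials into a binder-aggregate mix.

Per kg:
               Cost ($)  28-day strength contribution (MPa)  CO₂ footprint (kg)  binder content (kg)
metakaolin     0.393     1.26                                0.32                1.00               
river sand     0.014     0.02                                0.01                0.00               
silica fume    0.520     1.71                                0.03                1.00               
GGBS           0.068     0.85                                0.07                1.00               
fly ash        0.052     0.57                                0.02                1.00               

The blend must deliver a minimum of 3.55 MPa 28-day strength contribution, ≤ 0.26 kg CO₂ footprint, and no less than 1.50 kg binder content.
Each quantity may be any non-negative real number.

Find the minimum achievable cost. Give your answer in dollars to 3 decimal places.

Let x1 = kg of metakaolin, x2 = kg of river sand, x3 = kg of silica fume, x4 = kg of GGBS, x5 = kg of fly ash.
Minimise 0.393x1 + 0.014x2 + 0.52x3 + 0.068x4 + 0.052x5 subject to:
  1.26x1 + 0.02x2 + 1.71x3 + 0.85x4 + 0.57x5 ≥ 3.55   (28-day strength contribution)
  0.32x1 + 0.01x2 + 0.03x3 + 0.07x4 + 0.02x5 ≤ 0.26   (CO₂ footprint)
  1x1 + 1x3 + 1x4 + 1x5 ≥ 1.5   (binder content)
  x1, x2, x3, x4, x5 ≥ 0.
The optimal basis is {GGBS, fly ash}; metakaolin, river sand, silica fume drop out. The 28-day strength contribution and CO₂ footprint requirements are met with equality.
Solving gives x4 = 3.371, x5 = 1.201.
Objective = 0.068·3.371 + 0.052·1.201 = 0.29168.

$0.292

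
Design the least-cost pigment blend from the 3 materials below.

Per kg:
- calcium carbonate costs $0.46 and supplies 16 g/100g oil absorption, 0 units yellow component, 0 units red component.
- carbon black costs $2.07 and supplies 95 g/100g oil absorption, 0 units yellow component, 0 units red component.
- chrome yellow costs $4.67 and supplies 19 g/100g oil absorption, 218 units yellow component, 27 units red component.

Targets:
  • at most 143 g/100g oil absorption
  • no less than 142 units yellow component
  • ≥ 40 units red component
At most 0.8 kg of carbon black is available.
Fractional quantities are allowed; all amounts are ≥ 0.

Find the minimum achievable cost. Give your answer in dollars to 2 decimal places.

This is a linear program. Let x1 = kg of calcium carbonate, x2 = kg of carbon black, x3 = kg of chrome yellow.
min 0.46x1 + 2.07x2 + 4.67x3 with:
  16x1 + 95x2 + 19x3 ≤ 143   (oil absorption)
  218x3 ≥ 142   (yellow component)
  27x3 ≥ 40   (red component)
  x2 ≤ 0.8
  x1, x2, x3 ≥ 0.
The cheapest feasible vertex uses only chrome yellow; calcium carbonate, carbon black are not used. There the red component constraint is tight.
Optimal quantities: chrome yellow = 1.481 kg.
Hence cost = 4.67·1.481 = $6.9163.

$6.92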